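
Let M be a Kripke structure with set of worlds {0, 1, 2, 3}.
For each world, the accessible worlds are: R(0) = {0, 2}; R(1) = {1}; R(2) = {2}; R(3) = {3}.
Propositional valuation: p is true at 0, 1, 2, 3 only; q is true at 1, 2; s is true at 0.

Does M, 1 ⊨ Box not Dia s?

Yes

At 1: Box not Dia s requires not Dia s at every successor {1}.
    At 1: Dia s is false, so not Dia s is true.
      At 1: Dia s requires s at some successor in {1}.
        At 1: s is false.
      So Dia s is false at 1.
So Box not Dia s is true at 1.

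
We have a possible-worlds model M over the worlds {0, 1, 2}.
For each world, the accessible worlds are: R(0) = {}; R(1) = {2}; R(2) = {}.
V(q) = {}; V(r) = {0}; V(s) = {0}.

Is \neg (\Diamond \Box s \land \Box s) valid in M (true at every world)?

Yes

Recall that \Box ψ holds at a world iff ψ holds at every accessible world, and \Diamond ψ holds iff ψ holds at some accessible world.
Let φ = \neg (\Diamond \Box s \land \Box s). Evaluate φ at each world:
  0 (successors ∅): φ is true.
  1 (successors {2}): φ is true.
  2 (successors ∅): φ is true.
For instance, at 1:
  At 1: \Diamond \Box s \land \Box s is false, so \neg (\Diamond \Box s \land \Box s) is true.
    At 1: \Diamond \Box s is true, \Box s is false, so \Diamond \Box s \land \Box s is false.
      At 1: \Diamond \Box s requires \Box s at some successor in {2}.
        \Box s holds at 2, so \Diamond \Box s is true at 1.
      At 1: \Box s requires s at every successor {2}.
        s fails at 2, so \Box s is false at 1.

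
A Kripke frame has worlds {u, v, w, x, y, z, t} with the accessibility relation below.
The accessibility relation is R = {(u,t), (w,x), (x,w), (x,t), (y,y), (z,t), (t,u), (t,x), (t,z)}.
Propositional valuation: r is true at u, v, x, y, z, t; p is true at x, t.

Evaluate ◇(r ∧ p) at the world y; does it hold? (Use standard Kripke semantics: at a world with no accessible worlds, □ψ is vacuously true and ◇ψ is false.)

At y: ◇(r ∧ p) requires r ∧ p at some successor in {y}.
  At y: r ∧ p is false.
So ◇(r ∧ p) is false at y.

No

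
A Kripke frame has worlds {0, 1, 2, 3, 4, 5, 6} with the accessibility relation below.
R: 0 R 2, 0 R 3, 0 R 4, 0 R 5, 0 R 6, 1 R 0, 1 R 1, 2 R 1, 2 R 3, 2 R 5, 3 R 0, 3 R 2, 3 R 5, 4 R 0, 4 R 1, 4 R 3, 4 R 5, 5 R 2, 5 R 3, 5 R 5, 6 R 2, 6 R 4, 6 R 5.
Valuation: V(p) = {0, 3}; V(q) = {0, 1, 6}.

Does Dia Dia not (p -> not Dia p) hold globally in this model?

Let φ = Dia Dia not (p -> not Dia p). Evaluate φ at each world:
  0 (successors {2, 3, 4, 5, 6}): φ is true.
  1 (successors {0, 1}): φ is true.
  2 (successors {1, 3, 5}): φ is true.
  3 (successors {0, 2, 5}): φ is true.
  4 (successors {0, 1, 3, 5}): φ is true.
  5 (successors {2, 3, 5}): φ is true.
  6 (successors {2, 4, 5}): φ is true.
For instance, at 3:
  At 3: Dia Dia not (p -> not Dia p) requires Dia not (p -> not Dia p) at some successor in {0, 2, 5}.
    Dia not (p -> not Dia p) holds at 0, so Dia Dia not (p -> not Dia p) is true at 3.
      At 0: Dia not (p -> not Dia p) requires not (p -> not Dia p) at some successor in {2, 3, 4, 5, 6}.
        not (p -> not Dia p) holds at 3, so Dia not (p -> not Dia p) is true at 0.

Yes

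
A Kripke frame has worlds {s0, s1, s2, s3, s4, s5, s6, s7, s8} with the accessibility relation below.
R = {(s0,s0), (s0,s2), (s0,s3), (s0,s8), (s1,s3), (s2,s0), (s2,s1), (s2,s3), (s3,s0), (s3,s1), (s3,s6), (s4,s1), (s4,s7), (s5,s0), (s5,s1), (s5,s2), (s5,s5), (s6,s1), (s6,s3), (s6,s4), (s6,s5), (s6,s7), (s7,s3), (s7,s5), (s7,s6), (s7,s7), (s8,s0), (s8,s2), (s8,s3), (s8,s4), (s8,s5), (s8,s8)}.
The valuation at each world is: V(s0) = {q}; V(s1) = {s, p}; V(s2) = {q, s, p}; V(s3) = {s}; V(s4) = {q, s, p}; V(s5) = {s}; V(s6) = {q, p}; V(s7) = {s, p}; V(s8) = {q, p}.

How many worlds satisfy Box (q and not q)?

Let φ = Box (q and not q). Evaluate φ at each world:
  s0 (successors {s0, s2, s3, s8}): φ is false.
  s1 (successors {s3}): φ is false.
  s2 (successors {s0, s1, s3}): φ is false.
  s3 (successors {s0, s1, s6}): φ is false.
  s4 (successors {s1, s7}): φ is false.
  s5 (successors {s0, s1, s2, s5}): φ is false.
  s6 (successors {s1, s3, s4, s5, s7}): φ is false.
  s7 (successors {s3, s5, s6, s7}): φ is false.
  s8 (successors {s0, s2, s3, s4, s5, s8}): φ is false.
For instance, at s0:
  At s0: Box (q and not q) requires q and not q at every successor {s0, s2, s3, s8}.
    q and not q fails at s0, so Box (q and not q) is false at s0.
Satisfying worlds: none.

0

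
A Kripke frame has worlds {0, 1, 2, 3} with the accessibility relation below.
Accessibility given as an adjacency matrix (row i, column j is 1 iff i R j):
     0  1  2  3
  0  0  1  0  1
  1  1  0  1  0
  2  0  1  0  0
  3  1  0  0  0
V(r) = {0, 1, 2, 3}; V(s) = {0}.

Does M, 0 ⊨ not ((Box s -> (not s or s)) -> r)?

At 0: (Box s -> (not s or s)) -> r is true, so not ((Box s -> (not s or s)) -> r) is false.
  At 0: Box s -> (not s or s) is true, r is true, so (Box s -> (not s or s)) -> r is true.
    At 0: Box s is false, not s or s is true, so Box s -> (not s or s) is true.
      At 0: Box s requires s at every successor {1, 3}.
        s fails at 1, so Box s is false at 0.

No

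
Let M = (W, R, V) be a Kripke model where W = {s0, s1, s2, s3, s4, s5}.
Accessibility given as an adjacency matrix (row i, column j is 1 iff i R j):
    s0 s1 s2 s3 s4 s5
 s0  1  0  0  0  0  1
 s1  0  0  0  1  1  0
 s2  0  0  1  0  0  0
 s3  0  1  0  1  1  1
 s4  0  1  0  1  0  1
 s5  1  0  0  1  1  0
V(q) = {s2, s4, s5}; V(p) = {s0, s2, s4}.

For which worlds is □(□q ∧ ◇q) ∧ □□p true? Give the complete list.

s2

Recall that □ψ holds at a world iff ψ holds at every accessible world, and ◇ψ holds iff ψ holds at some accessible world.
Let φ = □(□q ∧ ◇q) ∧ □□p. Evaluate φ at each world:
  s0 (successors {s0, s5}): φ is false.
  s1 (successors {s3, s4}): φ is false.
  s2 (successors {s2}): φ is true.
  s3 (successors {s1, s3, s4, s5}): φ is false.
  s4 (successors {s1, s3, s5}): φ is false.
  s5 (successors {s0, s3, s4}): φ is false.
For instance, at s4:
  At s4: □(□q ∧ ◇q) is false, □□p is false, so □(□q ∧ ◇q) ∧ □□p is false.
    At s4: □(□q ∧ ◇q) requires □q ∧ ◇q at every successor {s1, s3, s5}.
      □q ∧ ◇q fails at s1, so □(□q ∧ ◇q) is false at s4.
    At s4: □□p requires □p at every successor {s1, s3, s5}.
      □p fails at s1, so □□p is false at s4.
Satisfying worlds: {s2}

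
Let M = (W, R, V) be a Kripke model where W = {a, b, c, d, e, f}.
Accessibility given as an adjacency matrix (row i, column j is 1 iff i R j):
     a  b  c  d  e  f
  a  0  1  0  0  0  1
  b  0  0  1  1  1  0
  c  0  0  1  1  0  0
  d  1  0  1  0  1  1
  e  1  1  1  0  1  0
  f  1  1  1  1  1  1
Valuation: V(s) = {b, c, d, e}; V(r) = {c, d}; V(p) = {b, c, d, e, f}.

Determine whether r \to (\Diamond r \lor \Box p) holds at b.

Yes

At b: r is false, \Diamond r \lor \Box p is true, so r \to (\Diamond r \lor \Box p) is true.
  At b: \Diamond r is true, \Box p is true, so \Diamond r \lor \Box p is true.
    At b: \Diamond r requires r at some successor in {c, d, e}.
      r holds at c, so \Diamond r is true at b.
    At b: \Box p requires p at every successor {c, d, e}.
      At c: p is true.
      At d: p is true.
      At e: p is true.
    So \Box p is true at b.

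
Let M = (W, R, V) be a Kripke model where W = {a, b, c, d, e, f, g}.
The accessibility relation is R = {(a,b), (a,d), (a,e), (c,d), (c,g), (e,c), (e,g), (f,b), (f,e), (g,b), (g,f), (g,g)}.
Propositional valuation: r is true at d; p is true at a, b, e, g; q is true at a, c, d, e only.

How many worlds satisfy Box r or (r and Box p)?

2

Let φ = Box r or (r and Box p). Evaluate φ at each world:
  a (successors {b, d, e}): φ is false.
  b (successors ∅): φ is true.
  c (successors {d, g}): φ is false.
  d (successors ∅): φ is true.
  e (successors {c, g}): φ is false.
  f (successors {b, e}): φ is false.
  g (successors {b, f, g}): φ is false.
For instance, at f:
  At f: Box r is false, r and Box p is false, so Box r or (r and Box p) is false.
    At f: Box r requires r at every successor {b, e}.
      r fails at b, so Box r is false at f.
    At f: r is false, Box p is true, so r and Box p is false.
      At f: Box p requires p at every successor {b, e}.
        At b: p is true.
        At e: p is true.
      So Box p is true at f.
Satisfying worlds: {b, d}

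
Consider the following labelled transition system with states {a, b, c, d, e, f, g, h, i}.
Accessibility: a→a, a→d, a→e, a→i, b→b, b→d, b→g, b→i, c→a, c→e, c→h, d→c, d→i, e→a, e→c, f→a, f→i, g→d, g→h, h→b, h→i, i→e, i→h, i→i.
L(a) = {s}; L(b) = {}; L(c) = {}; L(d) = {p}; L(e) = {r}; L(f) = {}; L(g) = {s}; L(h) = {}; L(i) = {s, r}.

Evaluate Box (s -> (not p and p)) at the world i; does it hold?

No

At i: Box (s -> (not p and p)) requires s -> (not p and p) at every successor {e, h, i}.
  s -> (not p and p) fails at i, so Box (s -> (not p and p)) is false at i.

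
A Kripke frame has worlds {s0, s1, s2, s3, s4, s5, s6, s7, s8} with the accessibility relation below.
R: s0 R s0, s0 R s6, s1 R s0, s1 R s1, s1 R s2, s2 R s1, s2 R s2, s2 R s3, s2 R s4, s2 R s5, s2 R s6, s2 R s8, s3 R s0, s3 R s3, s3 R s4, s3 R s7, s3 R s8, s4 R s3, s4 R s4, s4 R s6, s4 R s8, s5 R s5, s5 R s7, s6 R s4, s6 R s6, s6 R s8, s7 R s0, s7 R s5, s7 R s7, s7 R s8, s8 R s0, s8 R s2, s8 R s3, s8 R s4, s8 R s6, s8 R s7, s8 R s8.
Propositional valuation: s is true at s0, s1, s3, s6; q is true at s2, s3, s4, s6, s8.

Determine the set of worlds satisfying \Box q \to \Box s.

s0, s1, s2, s3, s5, s7, s8

Recall that \Box ψ holds at a world iff ψ holds at every accessible world, and \Diamond ψ holds iff ψ holds at some accessible world.
Let φ = \Box q \to \Box s. Evaluate φ at each world:
  s0 (successors {s0, s6}): φ is true.
  s1 (successors {s0, s1, s2}): φ is true.
  s2 (successors {s1, s2, s3, s4, s5, s6, s8}): φ is true.
  s3 (successors {s0, s3, s4, s7, s8}): φ is true.
  s4 (successors {s3, s4, s6, s8}): φ is false.
  s5 (successors {s5, s7}): φ is true.
  s6 (successors {s4, s6, s8}): φ is false.
  s7 (successors {s0, s5, s7, s8}): φ is true.
  s8 (successors {s0, s2, s3, s4, s6, s7, s8}): φ is true.
For instance, at s3:
  At s3: \Box q is false, \Box s is false, so \Box q \to \Box s is true.
    At s3: \Box q requires q at every successor {s0, s3, s4, s7, s8}.
      q fails at s0, so \Box q is false at s3.
    At s3: \Box s requires s at every successor {s0, s3, s4, s7, s8}.
      s fails at s4, so \Box s is false at s3.
Satisfying worlds: {s0, s1, s2, s3, s5, s7, s8}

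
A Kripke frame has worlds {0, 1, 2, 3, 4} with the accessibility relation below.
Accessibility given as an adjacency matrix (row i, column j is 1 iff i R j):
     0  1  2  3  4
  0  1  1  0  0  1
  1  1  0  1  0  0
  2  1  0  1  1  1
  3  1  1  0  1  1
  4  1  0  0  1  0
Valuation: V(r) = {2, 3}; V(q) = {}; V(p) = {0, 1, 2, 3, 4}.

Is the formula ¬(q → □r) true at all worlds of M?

No

Recall that □ψ holds at a world iff ψ holds at every accessible world, and ◇ψ holds iff ψ holds at some accessible world.
Let φ = ¬(q → □r). Evaluate φ at each world:
  0 (successors {0, 1, 4}): φ is false.
  1 (successors {0, 2}): φ is false.
  2 (successors {0, 2, 3, 4}): φ is false.
  3 (successors {0, 1, 3, 4}): φ is false.
  4 (successors {0, 3}): φ is false.
Detail at 0 (counterexample):
  At 0: q → □r is true, so ¬(q → □r) is false.
    At 0: q is false, □r is false, so q → □r is true.
      At 0: □r requires r at every successor {0, 1, 4}.
        r fails at 0, so □r is false at 0.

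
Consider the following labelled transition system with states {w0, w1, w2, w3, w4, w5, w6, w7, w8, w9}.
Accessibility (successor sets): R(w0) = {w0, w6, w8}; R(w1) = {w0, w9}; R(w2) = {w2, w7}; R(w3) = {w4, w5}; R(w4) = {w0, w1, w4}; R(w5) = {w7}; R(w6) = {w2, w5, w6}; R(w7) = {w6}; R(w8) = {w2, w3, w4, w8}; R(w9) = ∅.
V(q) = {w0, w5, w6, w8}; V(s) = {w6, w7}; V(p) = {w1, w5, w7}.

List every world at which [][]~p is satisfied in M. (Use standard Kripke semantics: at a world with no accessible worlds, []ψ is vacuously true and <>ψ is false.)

w1, w5, w9

Let φ = [][]~p. Evaluate φ at each world:
  w0 (successors {w0, w6, w8}): φ is false.
  w1 (successors {w0, w9}): φ is true.
  w2 (successors {w2, w7}): φ is false.
  w3 (successors {w4, w5}): φ is false.
  w4 (successors {w0, w1, w4}): φ is false.
  w5 (successors {w7}): φ is true.
  w6 (successors {w2, w5, w6}): φ is false.
  w7 (successors {w6}): φ is false.
  w8 (successors {w2, w3, w4, w8}): φ is false.
  w9 (successors ∅): φ is true.
For instance, at w0:
  At w0: [][]~p requires []~p at every successor {w0, w6, w8}.
    []~p fails at w6, so [][]~p is false at w0.
      At w6: []~p requires ~p at every successor {w2, w5, w6}.
        ~p fails at w5, so []~p is false at w6.
Satisfying worlds: {w1, w5, w9}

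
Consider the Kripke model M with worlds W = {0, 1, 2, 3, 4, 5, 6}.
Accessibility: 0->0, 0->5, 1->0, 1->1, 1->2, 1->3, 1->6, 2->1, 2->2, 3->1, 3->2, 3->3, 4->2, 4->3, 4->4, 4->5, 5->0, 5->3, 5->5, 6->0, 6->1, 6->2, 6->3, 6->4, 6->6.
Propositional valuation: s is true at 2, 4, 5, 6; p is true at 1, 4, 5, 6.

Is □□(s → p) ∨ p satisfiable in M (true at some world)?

Yes

Let φ = □□(s → p) ∨ p. Evaluate φ at each world:
  0 (successors {0, 5}): φ is true.
  1 (successors {0, 1, 2, 3, 6}): φ is true.
  2 (successors {1, 2}): φ is false.
  3 (successors {1, 2, 3}): φ is false.
  4 (successors {2, 3, 4, 5}): φ is true.
  5 (successors {0, 3, 5}): φ is true.
  6 (successors {0, 1, 2, 3, 4, 6}): φ is true.
Detail at 0 (witness):
  At 0: □□(s → p) is true, p is false, so □□(s → p) ∨ p is true.
    At 0: □□(s → p) requires □(s → p) at every successor {0, 5}.
      At 0: □(s → p) is true.
      At 5: □(s → p) is true.
    So □□(s → p) is true at 0.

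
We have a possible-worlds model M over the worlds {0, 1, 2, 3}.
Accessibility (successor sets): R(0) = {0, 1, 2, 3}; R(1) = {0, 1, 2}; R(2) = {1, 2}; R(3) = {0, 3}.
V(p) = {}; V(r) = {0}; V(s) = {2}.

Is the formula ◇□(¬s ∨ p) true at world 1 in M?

No

At 1: ◇□(¬s ∨ p) requires □(¬s ∨ p) at some successor in {0, 1, 2}.
  At 0: □(¬s ∨ p) is false.
  At 1: □(¬s ∨ p) is false.
  At 2: □(¬s ∨ p) is false.
So ◇□(¬s ∨ p) is false at 1.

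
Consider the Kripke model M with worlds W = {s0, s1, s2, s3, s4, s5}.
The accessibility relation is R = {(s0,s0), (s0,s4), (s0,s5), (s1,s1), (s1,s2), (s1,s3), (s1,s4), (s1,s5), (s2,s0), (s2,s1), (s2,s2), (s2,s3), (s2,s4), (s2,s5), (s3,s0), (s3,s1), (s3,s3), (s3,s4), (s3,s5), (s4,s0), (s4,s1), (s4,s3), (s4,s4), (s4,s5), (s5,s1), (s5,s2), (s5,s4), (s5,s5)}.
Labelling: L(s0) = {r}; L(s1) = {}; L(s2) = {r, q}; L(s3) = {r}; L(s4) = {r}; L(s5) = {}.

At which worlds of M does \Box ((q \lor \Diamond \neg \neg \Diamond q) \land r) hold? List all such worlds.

none

Let φ = \Box ((q \lor \Diamond \neg \neg \Diamond q) \land r). Evaluate φ at each world:
  s0 (successors {s0, s4, s5}): φ is false.
  s1 (successors {s1, s2, s3, s4, s5}): φ is false.
  s2 (successors {s0, s1, s2, s3, s4, s5}): φ is false.
  s3 (successors {s0, s1, s3, s4, s5}): φ is false.
  s4 (successors {s0, s1, s3, s4, s5}): φ is false.
  s5 (successors {s1, s2, s4, s5}): φ is false.
For instance, at s5:
  At s5: \Box ((q \lor \Diamond \neg \neg \Diamond q) \land r) requires (q \lor \Diamond \neg \neg \Diamond q) \land r at every successor {s1, s2, s4, s5}.
    (q \lor \Diamond \neg \neg \Diamond q) \land r fails at s1, so \Box ((q \lor \Diamond \neg \neg \Diamond q) \land r) is false at s5.
      At s1: q \lor \Diamond \neg \neg \Diamond q is true, r is false, so (q \lor \Diamond \neg \neg \Diamond q) \land r is false.
Satisfying worlds: none.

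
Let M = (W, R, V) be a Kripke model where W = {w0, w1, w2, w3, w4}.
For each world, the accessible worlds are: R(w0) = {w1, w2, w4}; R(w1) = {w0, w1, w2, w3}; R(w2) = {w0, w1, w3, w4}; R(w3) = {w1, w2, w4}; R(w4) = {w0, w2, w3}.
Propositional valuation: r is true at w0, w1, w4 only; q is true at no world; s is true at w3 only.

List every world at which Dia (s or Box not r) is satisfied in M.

w1, w2, w4

Let φ = Dia (s or Box not r). Evaluate φ at each world:
  w0 (successors {w1, w2, w4}): φ is false.
  w1 (successors {w0, w1, w2, w3}): φ is true.
  w2 (successors {w0, w1, w3, w4}): φ is true.
  w3 (successors {w1, w2, w4}): φ is false.
  w4 (successors {w0, w2, w3}): φ is true.
For instance, at w0:
  At w0: Dia (s or Box not r) requires s or Box not r at some successor in {w1, w2, w4}.
    At w1: s or Box not r is false.
    At w2: s or Box not r is false.
    At w4: s or Box not r is false.
  So Dia (s or Box not r) is false at w0.
Satisfying worlds: {w1, w2, w4}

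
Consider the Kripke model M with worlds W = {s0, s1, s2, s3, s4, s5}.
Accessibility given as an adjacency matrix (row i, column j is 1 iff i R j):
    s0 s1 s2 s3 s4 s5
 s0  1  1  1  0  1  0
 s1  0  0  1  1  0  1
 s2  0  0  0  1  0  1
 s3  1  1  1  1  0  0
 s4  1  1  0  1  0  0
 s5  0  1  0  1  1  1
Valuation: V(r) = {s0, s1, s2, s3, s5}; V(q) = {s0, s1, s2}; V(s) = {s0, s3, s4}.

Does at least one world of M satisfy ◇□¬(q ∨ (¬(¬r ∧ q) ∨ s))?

Recall that □ψ holds at a world iff ψ holds at every accessible world, and ◇ψ holds iff ψ holds at some accessible world.
Let φ = ◇□¬(q ∨ (¬(¬r ∧ q) ∨ s)). Evaluate φ at each world:
  s0 (successors {s0, s1, s2, s4}): φ is false.
  s1 (successors {s2, s3, s5}): φ is false.
  s2 (successors {s3, s5}): φ is false.
  s3 (successors {s0, s1, s2, s3}): φ is false.
  s4 (successors {s0, s1, s3}): φ is false.
  s5 (successors {s1, s3, s4, s5}): φ is false.
For instance, at s4:
  At s4: ◇□¬(q ∨ (¬(¬r ∧ q) ∨ s)) requires □¬(q ∨ (¬(¬r ∧ q) ∨ s)) at some successor in {s0, s1, s3}.
    At s0: □¬(q ∨ (¬(¬r ∧ q) ∨ s)) is false.
    At s1: □¬(q ∨ (¬(¬r ∧ q) ∨ s)) is false.
    At s3: □¬(q ∨ (¬(¬r ∧ q) ∨ s)) is false.
  So ◇□¬(q ∨ (¬(¬r ∧ q) ∨ s)) is false at s4.

No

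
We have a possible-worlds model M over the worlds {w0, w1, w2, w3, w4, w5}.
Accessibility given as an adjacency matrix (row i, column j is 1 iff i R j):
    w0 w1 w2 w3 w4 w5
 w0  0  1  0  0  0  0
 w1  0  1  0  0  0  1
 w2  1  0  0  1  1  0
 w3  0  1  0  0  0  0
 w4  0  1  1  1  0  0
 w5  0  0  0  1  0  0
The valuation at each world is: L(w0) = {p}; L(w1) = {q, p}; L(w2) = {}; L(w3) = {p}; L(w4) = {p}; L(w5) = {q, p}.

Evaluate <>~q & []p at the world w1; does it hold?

Recall that []ψ holds at a world iff ψ holds at every accessible world, and <>ψ holds iff ψ holds at some accessible world.
At w1: <>~q is false, []p is true, so <>~q & []p is false.
  At w1: <>~q requires ~q at some successor in {w1, w5}.
    At w1: ~q is false.
    At w5: ~q is false.
  So <>~q is false at w1.
  At w1: []p requires p at every successor {w1, w5}.
    At w1: p is true.
    At w5: p is true.
  So []p is true at w1.

No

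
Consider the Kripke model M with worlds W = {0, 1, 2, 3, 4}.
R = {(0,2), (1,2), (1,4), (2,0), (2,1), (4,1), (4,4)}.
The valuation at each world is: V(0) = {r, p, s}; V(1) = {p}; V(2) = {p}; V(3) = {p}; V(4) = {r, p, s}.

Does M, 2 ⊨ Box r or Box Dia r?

Recall that Box ψ holds at a world iff ψ holds at every accessible world, and Dia ψ holds iff ψ holds at some accessible world.
At 2: Box r is false, Box Dia r is false, so Box r or Box Dia r is false.
  At 2: Box r requires r at every successor {0, 1}.
    r fails at 1, so Box r is false at 2.
  At 2: Box Dia r requires Dia r at every successor {0, 1}.
    Dia r fails at 0, so Box Dia r is false at 2.
      At 0: Dia r requires r at some successor in {2}.
        At 2: r is false.
      So Dia r is false at 0.

No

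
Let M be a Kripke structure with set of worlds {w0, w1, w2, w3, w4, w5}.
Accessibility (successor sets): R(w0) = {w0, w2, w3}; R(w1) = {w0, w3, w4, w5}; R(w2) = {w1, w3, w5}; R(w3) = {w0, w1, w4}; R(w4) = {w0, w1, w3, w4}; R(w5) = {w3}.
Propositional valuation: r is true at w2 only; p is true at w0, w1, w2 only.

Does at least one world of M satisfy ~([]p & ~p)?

Yes

Let φ = ~([]p & ~p). Evaluate φ at each world:
  w0 (successors {w0, w2, w3}): φ is true.
  w1 (successors {w0, w3, w4, w5}): φ is true.
  w2 (successors {w1, w3, w5}): φ is true.
  w3 (successors {w0, w1, w4}): φ is true.
  w4 (successors {w0, w1, w3, w4}): φ is true.
  w5 (successors {w3}): φ is true.
Detail at w0 (witness):
  At w0: []p & ~p is false, so ~([]p & ~p) is true.
    At w0: []p is false, ~p is false, so []p & ~p is false.
      At w0: []p requires p at every successor {w0, w2, w3}.
        p fails at w3, so []p is false at w0.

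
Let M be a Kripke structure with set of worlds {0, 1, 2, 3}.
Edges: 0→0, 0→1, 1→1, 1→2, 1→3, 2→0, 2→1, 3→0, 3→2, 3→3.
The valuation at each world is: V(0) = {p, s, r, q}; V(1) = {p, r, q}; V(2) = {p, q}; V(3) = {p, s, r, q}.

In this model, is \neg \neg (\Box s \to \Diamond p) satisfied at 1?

Yes

At 1: \neg (\Box s \to \Diamond p) is false, so \neg \neg (\Box s \to \Diamond p) is true.
  At 1: \Box s \to \Diamond p is true, so \neg (\Box s \to \Diamond p) is false.
    At 1: \Box s is false, \Diamond p is true, so \Box s \to \Diamond p is true.
      At 1: \Box s requires s at every successor {1, 2, 3}.
        s fails at 1, so \Box s is false at 1.
      At 1: \Diamond p requires p at some successor in {1, 2, 3}.
        p holds at 1, so \Diamond p is true at 1.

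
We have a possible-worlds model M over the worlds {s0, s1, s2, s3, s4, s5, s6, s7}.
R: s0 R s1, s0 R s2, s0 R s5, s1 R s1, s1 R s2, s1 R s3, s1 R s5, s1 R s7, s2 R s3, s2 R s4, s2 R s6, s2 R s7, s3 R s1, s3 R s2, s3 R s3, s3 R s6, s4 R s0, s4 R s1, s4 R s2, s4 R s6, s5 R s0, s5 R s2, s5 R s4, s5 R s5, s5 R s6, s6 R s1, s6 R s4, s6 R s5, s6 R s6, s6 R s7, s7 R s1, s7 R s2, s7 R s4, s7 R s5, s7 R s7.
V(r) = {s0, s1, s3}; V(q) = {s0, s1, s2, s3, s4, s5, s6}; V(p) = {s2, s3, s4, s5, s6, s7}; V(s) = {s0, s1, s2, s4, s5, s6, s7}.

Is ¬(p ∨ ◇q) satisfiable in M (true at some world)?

No

Let φ = ¬(p ∨ ◇q). Evaluate φ at each world:
  s0 (successors {s1, s2, s5}): φ is false.
  s1 (successors {s1, s2, s3, s5, s7}): φ is false.
  s2 (successors {s3, s4, s6, s7}): φ is false.
  s3 (successors {s1, s2, s3, s6}): φ is false.
  s4 (successors {s0, s1, s2, s6}): φ is false.
  s5 (successors {s0, s2, s4, s5, s6}): φ is false.
  s6 (successors {s1, s4, s5, s6, s7}): φ is false.
  s7 (successors {s1, s2, s4, s5, s7}): φ is false.
For instance, at s1:
  At s1: p ∨ ◇q is true, so ¬(p ∨ ◇q) is false.
    At s1: p is false, ◇q is true, so p ∨ ◇q is true.
      At s1: ◇q requires q at some successor in {s1, s2, s3, s5, s7}.
        q holds at s1, so ◇q is true at s1.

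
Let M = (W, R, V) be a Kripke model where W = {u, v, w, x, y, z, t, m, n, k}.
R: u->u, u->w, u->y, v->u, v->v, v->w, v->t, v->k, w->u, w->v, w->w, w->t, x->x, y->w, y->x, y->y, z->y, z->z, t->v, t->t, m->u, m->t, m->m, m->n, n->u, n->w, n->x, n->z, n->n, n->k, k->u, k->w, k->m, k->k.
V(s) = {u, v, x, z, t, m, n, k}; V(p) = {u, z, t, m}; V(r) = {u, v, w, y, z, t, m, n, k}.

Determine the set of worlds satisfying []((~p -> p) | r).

u, v, w, z, t, m, k

Let φ = []((~p -> p) | r). Evaluate φ at each world:
  u (successors {u, w, y}): φ is true.
  v (successors {u, v, w, t, k}): φ is true.
  w (successors {u, v, w, t}): φ is true.
  x (successors {x}): φ is false.
  y (successors {w, x, y}): φ is false.
  z (successors {y, z}): φ is true.
  t (successors {v, t}): φ is true.
  m (successors {u, t, m, n}): φ is true.
  n (successors {u, w, x, z, n, k}): φ is false.
  k (successors {u, w, m, k}): φ is true.
For instance, at w:
  At w: []((~p -> p) | r) requires (~p -> p) | r at every successor {u, v, w, t}.
    At u: (~p -> p) | r is true.
    At v: (~p -> p) | r is true.
    At w: (~p -> p) | r is true.
    At t: (~p -> p) | r is true.
  So []((~p -> p) | r) is true at w.
Satisfying worlds: {u, v, w, z, t, m, k}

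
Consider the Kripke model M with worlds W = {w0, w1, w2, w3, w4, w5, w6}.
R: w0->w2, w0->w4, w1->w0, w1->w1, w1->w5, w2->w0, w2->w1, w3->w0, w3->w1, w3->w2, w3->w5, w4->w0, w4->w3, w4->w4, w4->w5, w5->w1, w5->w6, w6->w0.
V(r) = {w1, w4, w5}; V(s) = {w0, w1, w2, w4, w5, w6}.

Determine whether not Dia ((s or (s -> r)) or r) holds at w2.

No

At w2: Dia ((s or (s -> r)) or r) is true, so not Dia ((s or (s -> r)) or r) is false.
  At w2: Dia ((s or (s -> r)) or r) requires (s or (s -> r)) or r at some successor in {w0, w1}.
    (s or (s -> r)) or r holds at w0, so Dia ((s or (s -> r)) or r) is true at w2.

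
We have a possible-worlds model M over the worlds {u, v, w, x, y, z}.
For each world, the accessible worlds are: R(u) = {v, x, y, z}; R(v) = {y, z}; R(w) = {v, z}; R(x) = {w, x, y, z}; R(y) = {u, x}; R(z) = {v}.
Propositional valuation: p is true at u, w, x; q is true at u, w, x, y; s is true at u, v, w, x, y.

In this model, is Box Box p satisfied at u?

At u: Box Box p requires Box p at every successor {v, x, y, z}.
  Box p fails at v, so Box Box p is false at u.
    At v: Box p requires p at every successor {y, z}.
      p fails at y, so Box p is false at v.

No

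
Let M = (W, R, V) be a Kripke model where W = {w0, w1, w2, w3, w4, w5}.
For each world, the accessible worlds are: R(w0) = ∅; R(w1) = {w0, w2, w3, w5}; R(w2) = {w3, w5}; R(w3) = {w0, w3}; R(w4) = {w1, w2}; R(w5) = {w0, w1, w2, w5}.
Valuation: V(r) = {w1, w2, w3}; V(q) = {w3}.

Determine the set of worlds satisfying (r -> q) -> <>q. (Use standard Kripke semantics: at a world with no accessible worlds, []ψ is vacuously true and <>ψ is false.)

Let φ = (r -> q) -> <>q. Evaluate φ at each world:
  w0 (successors ∅): φ is false.
  w1 (successors {w0, w2, w3, w5}): φ is true.
  w2 (successors {w3, w5}): φ is true.
  w3 (successors {w0, w3}): φ is true.
  w4 (successors {w1, w2}): φ is false.
  w5 (successors {w0, w1, w2, w5}): φ is false.
For instance, at w5:
  At w5: r -> q is true, <>q is false, so (r -> q) -> <>q is false.
    At w5: <>q requires q at some successor in {w0, w1, w2, w5}.
      At w0: q is false.
      At w1: q is false.
      At w2: q is false.
      At w5: q is false.
    So <>q is false at w5.
Satisfying worlds: {w1, w2, w3}

w1, w2, w3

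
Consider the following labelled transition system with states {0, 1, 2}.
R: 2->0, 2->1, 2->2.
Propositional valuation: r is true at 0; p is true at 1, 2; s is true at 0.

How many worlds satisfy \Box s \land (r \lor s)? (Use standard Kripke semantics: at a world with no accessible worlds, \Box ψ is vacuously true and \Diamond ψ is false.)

Let φ = \Box s \land (r \lor s). Evaluate φ at each world:
  0 (successors ∅): φ is true.
  1 (successors ∅): φ is false.
  2 (successors {0, 1, 2}): φ is false.
For instance, at 2:
  At 2: \Box s is false, r \lor s is false, so \Box s \land (r \lor s) is false.
    At 2: \Box s requires s at every successor {0, 1, 2}.
      s fails at 1, so \Box s is false at 2.
Satisfying worlds: {0}

1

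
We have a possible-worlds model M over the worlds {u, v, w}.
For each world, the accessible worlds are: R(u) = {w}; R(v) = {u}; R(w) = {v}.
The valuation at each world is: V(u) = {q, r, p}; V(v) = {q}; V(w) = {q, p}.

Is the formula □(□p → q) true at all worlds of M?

Yes

Let φ = □(□p → q). Evaluate φ at each world:
  u (successors {w}): φ is true.
  v (successors {u}): φ is true.
  w (successors {v}): φ is true.
For instance, at v:
  At v: □(□p → q) requires □p → q at every successor {u}.
      At u: □p is true, q is true, so □p → q is true.
  So □(□p → q) is true at v.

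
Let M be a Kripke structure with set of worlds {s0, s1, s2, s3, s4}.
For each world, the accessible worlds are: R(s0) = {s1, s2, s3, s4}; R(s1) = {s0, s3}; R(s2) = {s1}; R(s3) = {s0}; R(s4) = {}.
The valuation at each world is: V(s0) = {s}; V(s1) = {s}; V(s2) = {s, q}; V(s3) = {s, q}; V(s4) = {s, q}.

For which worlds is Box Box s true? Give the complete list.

s0, s1, s2, s3, s4

Recall that Box ψ holds at a world iff ψ holds at every accessible world, and Dia ψ holds iff ψ holds at some accessible world.
Let φ = Box Box s. Evaluate φ at each world:
  s0 (successors {s1, s2, s3, s4}): φ is true.
  s1 (successors {s0, s3}): φ is true.
  s2 (successors {s1}): φ is true.
  s3 (successors {s0}): φ is true.
  s4 (successors ∅): φ is true.
For instance, at s2:
  At s2: Box Box s requires Box s at every successor {s1}.
      At s1: Box s requires s at every successor {s0, s3}.
        At s0: s is true.
        At s3: s is true.
      So Box s is true at s1.
  So Box Box s is true at s2.
Satisfying worlds: {s0, s1, s2, s3, s4}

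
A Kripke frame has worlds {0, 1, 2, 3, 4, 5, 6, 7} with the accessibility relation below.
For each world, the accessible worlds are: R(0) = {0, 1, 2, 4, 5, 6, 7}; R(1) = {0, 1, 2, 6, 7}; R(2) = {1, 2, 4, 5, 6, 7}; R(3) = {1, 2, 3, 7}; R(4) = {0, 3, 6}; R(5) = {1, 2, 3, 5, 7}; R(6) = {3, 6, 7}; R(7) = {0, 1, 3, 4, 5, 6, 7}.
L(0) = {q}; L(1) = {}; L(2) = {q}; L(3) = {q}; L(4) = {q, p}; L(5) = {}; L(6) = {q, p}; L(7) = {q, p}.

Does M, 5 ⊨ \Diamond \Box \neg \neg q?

At 5: \Diamond \Box \neg \neg q requires \Box \neg \neg q at some successor in {1, 2, 3, 5, 7}.
  At 1: \Box \neg \neg q is false.
  At 2: \Box \neg \neg q is false.
  At 3: \Box \neg \neg q is false.
  At 5: \Box \neg \neg q is false.
  At 7: \Box \neg \neg q is false.
So \Diamond \Box \neg \neg q is false at 5.

No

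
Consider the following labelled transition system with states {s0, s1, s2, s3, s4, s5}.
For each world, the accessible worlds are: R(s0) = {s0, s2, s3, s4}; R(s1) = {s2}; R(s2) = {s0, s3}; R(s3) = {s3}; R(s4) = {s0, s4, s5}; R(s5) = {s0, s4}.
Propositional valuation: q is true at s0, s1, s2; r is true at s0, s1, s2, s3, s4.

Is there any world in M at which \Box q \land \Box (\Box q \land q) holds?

Let φ = \Box q \land \Box (\Box q \land q). Evaluate φ at each world:
  s0 (successors {s0, s2, s3, s4}): φ is false.
  s1 (successors {s2}): φ is false.
  s2 (successors {s0, s3}): φ is false.
  s3 (successors {s3}): φ is false.
  s4 (successors {s0, s4, s5}): φ is false.
  s5 (successors {s0, s4}): φ is false.
For instance, at s0:
  At s0: \Box q is false, \Box (\Box q \land q) is false, so \Box q \land \Box (\Box q \land q) is false.
    At s0: \Box q requires q at every successor {s0, s2, s3, s4}.
      q fails at s3, so \Box q is false at s0.
    At s0: \Box (\Box q \land q) requires \Box q \land q at every successor {s0, s2, s3, s4}.
      \Box q \land q fails at s0, so \Box (\Box q \land q) is false at s0.

No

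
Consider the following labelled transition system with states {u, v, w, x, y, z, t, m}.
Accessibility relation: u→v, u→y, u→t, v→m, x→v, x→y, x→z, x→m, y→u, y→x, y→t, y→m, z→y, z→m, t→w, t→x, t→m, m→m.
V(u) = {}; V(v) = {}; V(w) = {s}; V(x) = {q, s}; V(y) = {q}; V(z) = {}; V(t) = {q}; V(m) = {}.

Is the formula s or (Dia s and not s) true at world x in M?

Yes

Recall that Dia ψ holds at a world iff ψ holds at some accessible world.
At x: s is true, Dia s and not s is false, so s or (Dia s and not s) is true.
  At x: Dia s is false, not s is false, so Dia s and not s is false.
    At x: Dia s requires s at some successor in {v, y, z, m}.
      At v: s is false.
      At y: s is false.
      At z: s is false.
      At m: s is false.
    So Dia s is false at x.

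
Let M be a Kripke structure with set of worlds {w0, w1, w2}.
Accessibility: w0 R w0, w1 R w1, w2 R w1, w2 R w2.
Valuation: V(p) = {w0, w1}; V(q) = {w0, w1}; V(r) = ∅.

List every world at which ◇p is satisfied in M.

w0, w1, w2

Recall that ◇ψ holds at a world iff ψ holds at some accessible world.
Let φ = ◇p. Evaluate φ at each world:
  w0 (successors {w0}): φ is true.
  w1 (successors {w1}): φ is true.
  w2 (successors {w1, w2}): φ is true.
For instance, at w0:
  At w0: ◇p requires p at some successor in {w0}.
    p holds at w0, so ◇p is true at w0.
Satisfying worlds: {w0, w1, w2}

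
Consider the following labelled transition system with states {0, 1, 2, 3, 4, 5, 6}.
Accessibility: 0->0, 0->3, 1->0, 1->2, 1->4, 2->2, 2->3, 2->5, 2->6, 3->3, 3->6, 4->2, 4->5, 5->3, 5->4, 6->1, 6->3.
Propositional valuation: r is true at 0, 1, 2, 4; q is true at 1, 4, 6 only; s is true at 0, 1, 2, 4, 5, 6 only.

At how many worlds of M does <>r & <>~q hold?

6

Let φ = <>r & <>~q. Evaluate φ at each world:
  0 (successors {0, 3}): φ is true.
  1 (successors {0, 2, 4}): φ is true.
  2 (successors {2, 3, 5, 6}): φ is true.
  3 (successors {3, 6}): φ is false.
  4 (successors {2, 5}): φ is true.
  5 (successors {3, 4}): φ is true.
  6 (successors {1, 3}): φ is true.
For instance, at 2:
  At 2: <>r is true, <>~q is true, so <>r & <>~q is true.
    At 2: <>r requires r at some successor in {2, 3, 5, 6}.
      r holds at 2, so <>r is true at 2.
    At 2: <>~q requires ~q at some successor in {2, 3, 5, 6}.
      ~q holds at 2, so <>~q is true at 2.
Satisfying worlds: {0, 1, 2, 4, 5, 6}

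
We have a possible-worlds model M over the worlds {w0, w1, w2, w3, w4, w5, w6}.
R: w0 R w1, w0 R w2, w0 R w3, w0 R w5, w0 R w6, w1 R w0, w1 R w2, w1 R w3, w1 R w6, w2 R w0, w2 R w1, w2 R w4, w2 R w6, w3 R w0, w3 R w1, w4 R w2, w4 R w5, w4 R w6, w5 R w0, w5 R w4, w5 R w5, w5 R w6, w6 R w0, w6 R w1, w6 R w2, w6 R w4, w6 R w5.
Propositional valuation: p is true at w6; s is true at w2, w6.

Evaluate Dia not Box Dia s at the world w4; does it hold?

No

At w4: Dia not Box Dia s requires not Box Dia s at some successor in {w2, w5, w6}.
  At w2: not Box Dia s is false.
  At w5: not Box Dia s is false.
  At w6: not Box Dia s is false.
So Dia not Box Dia s is false at w4.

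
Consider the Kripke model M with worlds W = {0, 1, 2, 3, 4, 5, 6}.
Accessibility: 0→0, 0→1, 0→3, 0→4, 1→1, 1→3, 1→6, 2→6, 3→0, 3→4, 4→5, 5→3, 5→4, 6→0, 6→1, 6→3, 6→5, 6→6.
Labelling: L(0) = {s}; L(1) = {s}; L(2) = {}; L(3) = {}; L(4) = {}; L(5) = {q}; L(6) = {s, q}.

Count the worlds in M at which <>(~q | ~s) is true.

6

Let φ = <>(~q | ~s). Evaluate φ at each world:
  0 (successors {0, 1, 3, 4}): φ is true.
  1 (successors {1, 3, 6}): φ is true.
  2 (successors {6}): φ is false.
  3 (successors {0, 4}): φ is true.
  4 (successors {5}): φ is true.
  5 (successors {3, 4}): φ is true.
  6 (successors {0, 1, 3, 5, 6}): φ is true.
For instance, at 2:
  At 2: <>(~q | ~s) requires ~q | ~s at some successor in {6}.
    At 6: ~q | ~s is false.
  So <>(~q | ~s) is false at 2.
Satisfying worlds: {0, 1, 3, 4, 5, 6}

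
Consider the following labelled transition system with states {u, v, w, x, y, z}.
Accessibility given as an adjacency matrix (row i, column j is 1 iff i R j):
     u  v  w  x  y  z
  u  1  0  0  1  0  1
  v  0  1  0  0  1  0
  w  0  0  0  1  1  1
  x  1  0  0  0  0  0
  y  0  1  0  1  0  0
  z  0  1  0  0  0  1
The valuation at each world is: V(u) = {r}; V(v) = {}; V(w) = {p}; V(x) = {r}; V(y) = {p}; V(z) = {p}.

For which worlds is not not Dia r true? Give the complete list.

u, w, x, y

Let φ = not not Dia r. Evaluate φ at each world:
  u (successors {u, x, z}): φ is true.
  v (successors {v, y}): φ is false.
  w (successors {x, y, z}): φ is true.
  x (successors {u}): φ is true.
  y (successors {v, x}): φ is true.
  z (successors {v, z}): φ is false.
For instance, at y:
  At y: not Dia r is false, so not not Dia r is true.
    At y: Dia r is true, so not Dia r is false.
      At y: Dia r requires r at some successor in {v, x}.
        r holds at x, so Dia r is true at y.
Satisfying worlds: {u, w, x, y}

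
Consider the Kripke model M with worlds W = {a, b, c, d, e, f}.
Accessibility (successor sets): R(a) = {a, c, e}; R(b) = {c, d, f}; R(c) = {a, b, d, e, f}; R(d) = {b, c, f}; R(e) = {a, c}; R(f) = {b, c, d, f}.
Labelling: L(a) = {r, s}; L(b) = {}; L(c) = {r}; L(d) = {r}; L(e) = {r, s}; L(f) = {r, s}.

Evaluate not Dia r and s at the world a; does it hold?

No

At a: not Dia r is false, s is true, so not Dia r and s is false.
  At a: Dia r is true, so not Dia r is false.
    At a: Dia r requires r at some successor in {a, c, e}.
      r holds at a, so Dia r is true at a.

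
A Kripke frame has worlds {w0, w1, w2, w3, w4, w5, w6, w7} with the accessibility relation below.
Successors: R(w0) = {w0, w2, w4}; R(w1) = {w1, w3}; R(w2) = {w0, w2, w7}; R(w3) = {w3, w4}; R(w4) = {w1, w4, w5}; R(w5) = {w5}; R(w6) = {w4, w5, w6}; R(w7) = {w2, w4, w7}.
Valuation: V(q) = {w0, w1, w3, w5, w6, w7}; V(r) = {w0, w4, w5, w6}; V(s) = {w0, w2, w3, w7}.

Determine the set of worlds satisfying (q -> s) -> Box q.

w1, w5, w6

Let φ = (q -> s) -> Box q. Evaluate φ at each world:
  w0 (successors {w0, w2, w4}): φ is false.
  w1 (successors {w1, w3}): φ is true.
  w2 (successors {w0, w2, w7}): φ is false.
  w3 (successors {w3, w4}): φ is false.
  w4 (successors {w1, w4, w5}): φ is false.
  w5 (successors {w5}): φ is true.
  w6 (successors {w4, w5, w6}): φ is true.
  w7 (successors {w2, w4, w7}): φ is false.
For instance, at w1:
  At w1: q -> s is false, Box q is true, so (q -> s) -> Box q is true.
    At w1: Box q requires q at every successor {w1, w3}.
      At w1: q is true.
      At w3: q is true.
    So Box q is true at w1.
Satisfying worlds: {w1, w5, w6}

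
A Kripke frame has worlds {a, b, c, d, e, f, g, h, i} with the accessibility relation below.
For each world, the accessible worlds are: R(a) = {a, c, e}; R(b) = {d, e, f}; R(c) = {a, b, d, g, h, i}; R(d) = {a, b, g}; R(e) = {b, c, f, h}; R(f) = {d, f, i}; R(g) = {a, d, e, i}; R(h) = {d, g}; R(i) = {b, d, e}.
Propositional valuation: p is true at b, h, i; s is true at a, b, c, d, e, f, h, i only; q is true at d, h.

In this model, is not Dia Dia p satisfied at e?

At e: Dia Dia p is true, so not Dia Dia p is false.
  At e: Dia Dia p requires Dia p at some successor in {b, c, f, h}.
    Dia p holds at c, so Dia Dia p is true at e.
      At c: Dia p requires p at some successor in {a, b, d, g, h, i}.
        p holds at b, so Dia p is true at c.

No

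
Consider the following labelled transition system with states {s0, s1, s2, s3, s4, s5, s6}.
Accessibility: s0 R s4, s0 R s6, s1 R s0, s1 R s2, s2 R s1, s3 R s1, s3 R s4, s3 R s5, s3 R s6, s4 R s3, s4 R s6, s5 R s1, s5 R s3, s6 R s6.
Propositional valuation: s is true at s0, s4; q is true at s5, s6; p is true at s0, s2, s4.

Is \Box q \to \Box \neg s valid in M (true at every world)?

Yes

Let φ = \Box q \to \Box \neg s. Evaluate φ at each world:
  s0 (successors {s4, s6}): φ is true.
  s1 (successors {s0, s2}): φ is true.
  s2 (successors {s1}): φ is true.
  s3 (successors {s1, s4, s5, s6}): φ is true.
  s4 (successors {s3, s6}): φ is true.
  s5 (successors {s1, s3}): φ is true.
  s6 (successors {s6}): φ is true.
For instance, at s4:
  At s4: \Box q is false, \Box \neg s is true, so \Box q \to \Box \neg s is true.
    At s4: \Box q requires q at every successor {s3, s6}.
      q fails at s3, so \Box q is false at s4.
    At s4: \Box \neg s requires \neg s at every successor {s3, s6}.
      At s3: \neg s is true.
      At s6: \neg s is true.
    So \Box \neg s is true at s4.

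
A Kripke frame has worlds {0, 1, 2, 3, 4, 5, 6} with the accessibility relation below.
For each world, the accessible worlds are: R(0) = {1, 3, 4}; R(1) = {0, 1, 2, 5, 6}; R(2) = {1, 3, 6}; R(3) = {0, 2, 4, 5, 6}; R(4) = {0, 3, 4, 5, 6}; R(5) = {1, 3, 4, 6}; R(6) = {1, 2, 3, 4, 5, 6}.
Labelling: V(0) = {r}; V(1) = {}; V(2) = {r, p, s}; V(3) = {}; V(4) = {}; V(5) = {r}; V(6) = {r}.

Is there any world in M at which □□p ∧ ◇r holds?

Recall that □ψ holds at a world iff ψ holds at every accessible world, and ◇ψ holds iff ψ holds at some accessible world.
Let φ = □□p ∧ ◇r. Evaluate φ at each world:
  0 (successors {1, 3, 4}): φ is false.
  1 (successors {0, 1, 2, 5, 6}): φ is false.
  2 (successors {1, 3, 6}): φ is false.
  3 (successors {0, 2, 4, 5, 6}): φ is false.
  4 (successors {0, 3, 4, 5, 6}): φ is false.
  5 (successors {1, 3, 4, 6}): φ is false.
  6 (successors {1, 2, 3, 4, 5, 6}): φ is false.
For instance, at 1:
  At 1: □□p is false, ◇r is true, so □□p ∧ ◇r is false.
    At 1: □□p requires □p at every successor {0, 1, 2, 5, 6}.
      □p fails at 0, so □□p is false at 1.
    At 1: ◇r requires r at some successor in {0, 1, 2, 5, 6}.
      r holds at 0, so ◇r is true at 1.

No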